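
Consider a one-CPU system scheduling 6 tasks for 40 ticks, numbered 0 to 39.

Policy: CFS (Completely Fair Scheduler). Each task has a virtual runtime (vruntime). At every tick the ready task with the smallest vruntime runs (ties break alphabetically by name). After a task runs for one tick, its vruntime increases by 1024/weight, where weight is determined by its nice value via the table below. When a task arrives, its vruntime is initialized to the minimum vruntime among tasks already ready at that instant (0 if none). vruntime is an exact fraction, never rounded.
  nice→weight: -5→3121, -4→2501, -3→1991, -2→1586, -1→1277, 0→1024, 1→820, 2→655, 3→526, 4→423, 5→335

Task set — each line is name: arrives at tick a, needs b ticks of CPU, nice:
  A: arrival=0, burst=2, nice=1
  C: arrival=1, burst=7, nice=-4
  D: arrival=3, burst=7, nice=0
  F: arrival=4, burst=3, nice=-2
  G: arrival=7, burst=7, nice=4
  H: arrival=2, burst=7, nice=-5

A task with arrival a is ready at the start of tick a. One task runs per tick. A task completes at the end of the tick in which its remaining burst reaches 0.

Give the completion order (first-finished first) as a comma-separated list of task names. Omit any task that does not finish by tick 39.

completion order = A, F, H, C, D, G

t=0: vr[A=0] → run A
t=1: vr[A=256/205 C=256/205] → run A
t=2: vr[C=256/205 H=256/205] → run C
t=3: vr[C=20736/12505 D=256/205 H=256/205] → run D
t=4: vr[C=20736/12505 D=461/205 F=256/205 H=256/205] → run F
t=5: vr[C=20736/12505 D=461/205 F=307968/162565 H=256/205] → run H
t=6: vr[C=20736/12505 D=461/205 F=307968/162565 H=1008896/639805] → run H
t=7: vr[C=20736/12505 D=461/205 F=307968/162565 G=20736/12505 H=1218816/639805] → run C
t=8: vr[C=25856/12505 D=461/205 F=307968/162565 G=20736/12505 H=1218816/639805] → run G
t=9: vr[C=25856/12505 D=461/205 F=307968/162565 G=21576448/5289615 H=1218816/639805] → run F
t=10: vr[C=25856/12505 D=461/205 F=412928/162565 G=21576448/5289615 H=1218816/639805] → run H
t=11: vr[C=25856/12505 D=461/205 F=412928/162565 G=21576448/5289615 H=1428736/639805] → run C
t=12: vr[C=30976/12505 D=461/205 F=412928/162565 G=21576448/5289615 H=1428736/639805] → run H
t=13: vr[C=30976/12505 D=461/205 F=412928/162565 G=21576448/5289615 H=1638656/639805] → run D
t=14: vr[C=30976/12505 D=666/205 F=412928/162565 G=21576448/5289615 H=1638656/639805] → run C
t=15: vr[C=36096/12505 D=666/205 F=412928/162565 G=21576448/5289615 H=1638656/639805] → run F
t=16: vr[C=36096/12505 D=666/205 G=21576448/5289615 H=1638656/639805] → run H
t=17: vr[C=36096/12505 D=666/205 G=21576448/5289615 H=1848576/639805] → run C
t=18: vr[C=41216/12505 D=666/205 G=21576448/5289615 H=1848576/639805] → run H
t=19: vr[C=41216/12505 D=666/205 G=21576448/5289615 H=2058496/639805] → run H
t=20: vr[C=41216/12505 D=666/205 G=21576448/5289615] → run D
t=21: vr[C=41216/12505 D=871/205 G=21576448/5289615] → run C
t=22: vr[C=46336/12505 D=871/205 G=21576448/5289615] → run C
t=23: vr[D=871/205 G=21576448/5289615] → run G
t=24: vr[D=871/205 G=34381568/5289615] → run D
t=25: vr[D=1076/205 G=34381568/5289615] → run D
t=26: vr[D=1281/205 G=34381568/5289615] → run D
t=27: vr[D=1486/205 G=34381568/5289615] → run G
t=28: vr[D=1486/205 G=15728896/1763205] → run D
t=29: vr[G=15728896/1763205] → run G
t=30: vr[G=59991808/5289615] → run G
t=31: vr[G=72796928/5289615] → run G
t=32: vr[G=28534016/1763205] → run G
t=33: (idle)
t=34: (idle)
t=35: (idle)
t=36: (idle)
t=37: (idle)
t=38: (idle)
t=39: (idle)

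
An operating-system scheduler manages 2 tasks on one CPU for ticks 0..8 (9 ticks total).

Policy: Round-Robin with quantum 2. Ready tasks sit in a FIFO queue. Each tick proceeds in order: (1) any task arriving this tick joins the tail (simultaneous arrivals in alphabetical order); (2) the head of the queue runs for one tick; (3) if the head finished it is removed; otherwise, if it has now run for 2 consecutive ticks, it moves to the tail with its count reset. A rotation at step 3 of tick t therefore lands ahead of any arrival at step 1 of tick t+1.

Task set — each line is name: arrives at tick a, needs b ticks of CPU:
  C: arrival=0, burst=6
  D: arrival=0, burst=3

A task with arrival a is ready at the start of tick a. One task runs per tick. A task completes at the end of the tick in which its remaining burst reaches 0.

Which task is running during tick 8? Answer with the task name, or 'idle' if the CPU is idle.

t=0: queue=[C,D] q_used=0 → run C
t=1: queue=[C,D] q_used=1 → run C
t=2: queue=[D,C] q_used=0 → run D
t=3: queue=[D,C] q_used=1 → run D
t=4: queue=[C,D] q_used=0 → run C
t=5: queue=[C,D] q_used=1 → run C
t=6: queue=[D,C] q_used=0 → run D
t=7: queue=[C] q_used=0 → run C
t=8: queue=[C] q_used=1 → run C

running at tick 8 = C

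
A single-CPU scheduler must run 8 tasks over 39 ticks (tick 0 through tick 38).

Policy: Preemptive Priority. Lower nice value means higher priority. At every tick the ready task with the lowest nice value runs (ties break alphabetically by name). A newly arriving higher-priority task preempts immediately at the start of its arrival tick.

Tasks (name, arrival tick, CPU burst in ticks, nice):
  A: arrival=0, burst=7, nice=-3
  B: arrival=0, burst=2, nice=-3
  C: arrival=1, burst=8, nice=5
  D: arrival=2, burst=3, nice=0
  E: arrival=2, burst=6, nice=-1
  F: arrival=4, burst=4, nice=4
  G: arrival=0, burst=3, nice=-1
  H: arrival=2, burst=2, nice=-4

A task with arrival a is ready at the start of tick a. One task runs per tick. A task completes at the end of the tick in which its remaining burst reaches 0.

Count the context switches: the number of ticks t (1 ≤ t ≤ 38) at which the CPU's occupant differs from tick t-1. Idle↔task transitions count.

context switches = 9

t=0: ready={A,B,G} → run A
t=1: ready={A,B,C,G} → run A
t=2: ready={A,B,C,D,E,G,H} → run H
t=3: ready={A,B,C,D,E,G,H} → run H
t=4: ready={A,B,C,D,E,F,G} → run A
t=5: ready={A,B,C,D,E,F,G} → run A
t=6: ready={A,B,C,D,E,F,G} → run A
t=7: ready={A,B,C,D,E,F,G} → run A
t=8: ready={A,B,C,D,E,F,G} → run A
t=9: ready={B,C,D,E,F,G} → run B
t=10: ready={B,C,D,E,F,G} → run B
t=11: ready={C,D,E,F,G} → run E
t=12: ready={C,D,E,F,G} → run E
t=13: ready={C,D,E,F,G} → run E
t=14: ready={C,D,E,F,G} → run E
t=15: ready={C,D,E,F,G} → run E
t=16: ready={C,D,E,F,G} → run E
t=17: ready={C,D,F,G} → run G
t=18: ready={C,D,F,G} → run G
t=19: ready={C,D,F,G} → run G
t=20: ready={C,D,F} → run D
t=21: ready={C,D,F} → run D
t=22: ready={C,D,F} → run D
t=23: ready={C,F} → run F
t=24: ready={C,F} → run F
t=25: ready={C,F} → run F
t=26: ready={C,F} → run F
t=27: ready={C} → run C
t=28: ready={C} → run C
t=29: ready={C} → run C
t=30: ready={C} → run C
t=31: ready={C} → run C
t=32: ready={C} → run C
t=33: ready={C} → run C
t=34: ready={C} → run C
t=35: (idle)
t=36: (idle)
t=37: (idle)
t=38: (idle)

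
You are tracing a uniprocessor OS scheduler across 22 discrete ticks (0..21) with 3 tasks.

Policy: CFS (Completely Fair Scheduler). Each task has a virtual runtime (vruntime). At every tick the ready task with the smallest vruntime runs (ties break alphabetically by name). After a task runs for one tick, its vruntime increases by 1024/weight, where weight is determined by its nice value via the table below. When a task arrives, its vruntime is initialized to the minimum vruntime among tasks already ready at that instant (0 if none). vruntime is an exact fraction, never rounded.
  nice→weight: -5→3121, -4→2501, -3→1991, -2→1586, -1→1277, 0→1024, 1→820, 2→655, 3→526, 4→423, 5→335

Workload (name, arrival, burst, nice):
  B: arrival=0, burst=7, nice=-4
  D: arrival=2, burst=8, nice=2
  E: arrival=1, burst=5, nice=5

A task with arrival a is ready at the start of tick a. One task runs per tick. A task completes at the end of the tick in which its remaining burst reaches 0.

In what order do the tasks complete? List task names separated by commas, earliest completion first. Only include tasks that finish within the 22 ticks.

completion order = B, D, E

t=0: vr[B=0] → run B
t=1: vr[B=1024/2501 E=1024/2501] → run B
t=2: vr[B=2048/2501 D=1024/2501 E=1024/2501] → run D
t=3: vr[B=2048/2501 D=3231744/1638155 E=1024/2501] → run E
t=4: vr[B=2048/2501 D=3231744/1638155 E=2904064/837835] → run B
t=5: vr[B=3072/2501 D=3231744/1638155 E=2904064/837835] → run B
t=6: vr[B=4096/2501 D=3231744/1638155 E=2904064/837835] → run B
t=7: vr[B=5120/2501 D=3231744/1638155 E=2904064/837835] → run D
t=8: vr[B=5120/2501 D=5792768/1638155 E=2904064/837835] → run B
t=9: vr[B=6144/2501 D=5792768/1638155 E=2904064/837835] → run B
t=10: vr[D=5792768/1638155 E=2904064/837835] → run E
t=11: vr[D=5792768/1638155 E=5465088/837835] → run D
t=12: vr[D=8353792/1638155 E=5465088/837835] → run D
t=13: vr[D=10914816/1638155 E=5465088/837835] → run E
t=14: vr[D=10914816/1638155 E=8026112/837835] → run D
t=15: vr[D=2695168/327631 E=8026112/837835] → run D
t=16: vr[D=16036864/1638155 E=8026112/837835] → run E
t=17: vr[D=16036864/1638155 E=10587136/837835] → run D
t=18: vr[D=18597888/1638155 E=10587136/837835] → run D
t=19: vr[E=10587136/837835] → run E
t=20: (idle)
t=21: (idle)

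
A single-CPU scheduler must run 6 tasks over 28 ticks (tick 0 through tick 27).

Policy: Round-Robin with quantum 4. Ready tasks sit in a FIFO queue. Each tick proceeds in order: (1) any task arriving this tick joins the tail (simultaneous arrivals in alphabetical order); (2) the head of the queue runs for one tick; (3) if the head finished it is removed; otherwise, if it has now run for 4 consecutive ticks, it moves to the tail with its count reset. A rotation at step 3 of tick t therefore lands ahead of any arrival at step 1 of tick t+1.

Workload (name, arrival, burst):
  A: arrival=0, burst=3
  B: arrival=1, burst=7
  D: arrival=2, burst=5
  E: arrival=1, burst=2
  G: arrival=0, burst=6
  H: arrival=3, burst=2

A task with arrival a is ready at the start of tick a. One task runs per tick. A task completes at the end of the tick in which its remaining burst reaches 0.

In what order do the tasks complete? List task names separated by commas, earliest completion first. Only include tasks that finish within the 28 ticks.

completion order = A, E, H, G, B, D

t=0: queue=[A,G] q_used=0 → run A
t=1: queue=[A,G,B,E] q_used=1 → run A
t=2: queue=[A,G,B,E,D] q_used=2 → run A
t=3: queue=[G,B,E,D,H] q_used=0 → run G
t=4: queue=[G,B,E,D,H] q_used=1 → run G
t=5: queue=[G,B,E,D,H] q_used=2 → run G
t=6: queue=[G,B,E,D,H] q_used=3 → run G
t=7: queue=[B,E,D,H,G] q_used=0 → run B
t=8: queue=[B,E,D,H,G] q_used=1 → run B
t=9: queue=[B,E,D,H,G] q_used=2 → run B
t=10: queue=[B,E,D,H,G] q_used=3 → run B
t=11: queue=[E,D,H,G,B] q_used=0 → run E
t=12: queue=[E,D,H,G,B] q_used=1 → run E
t=13: queue=[D,H,G,B] q_used=0 → run D
t=14: queue=[D,H,G,B] q_used=1 → run D
t=15: queue=[D,H,G,B] q_used=2 → run D
t=16: queue=[D,H,G,B] q_used=3 → run D
t=17: queue=[H,G,B,D] q_used=0 → run H
t=18: queue=[H,G,B,D] q_used=1 → run H
t=19: queue=[G,B,D] q_used=0 → run G
t=20: queue=[G,B,D] q_used=1 → run G
t=21: queue=[B,D] q_used=0 → run B
t=22: queue=[B,D] q_used=1 → run B
t=23: queue=[B,D] q_used=2 → run B
t=24: queue=[D] q_used=0 → run D
t=25: (idle)
t=26: (idle)
t=27: (idle)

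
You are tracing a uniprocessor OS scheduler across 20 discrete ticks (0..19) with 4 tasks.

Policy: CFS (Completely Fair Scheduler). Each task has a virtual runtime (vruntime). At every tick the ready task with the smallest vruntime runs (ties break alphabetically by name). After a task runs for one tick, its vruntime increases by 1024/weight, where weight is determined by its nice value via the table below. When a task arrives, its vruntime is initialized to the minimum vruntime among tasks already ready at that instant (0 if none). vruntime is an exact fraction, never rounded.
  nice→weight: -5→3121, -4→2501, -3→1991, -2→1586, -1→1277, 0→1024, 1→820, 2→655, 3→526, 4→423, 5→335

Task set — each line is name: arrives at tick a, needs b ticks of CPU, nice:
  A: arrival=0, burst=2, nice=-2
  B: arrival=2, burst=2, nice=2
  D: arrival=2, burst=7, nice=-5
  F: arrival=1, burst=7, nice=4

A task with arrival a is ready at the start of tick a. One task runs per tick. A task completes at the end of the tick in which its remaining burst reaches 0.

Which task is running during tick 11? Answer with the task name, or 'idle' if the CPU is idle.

t=0: vr[A=0] → run A
t=1: vr[A=512/793 F=512/793] → run A
t=2: vr[B=512/793 D=512/793 F=512/793] → run B
t=3: vr[B=1147392/519415 D=512/793 F=512/793] → run D
t=4: vr[B=1147392/519415 D=2409984/2474953 F=512/793] → run F
t=5: vr[B=1147392/519415 D=2409984/2474953 F=1028608/335439] → run D
t=6: vr[B=1147392/519415 D=3222016/2474953 F=1028608/335439] → run D
t=7: vr[B=1147392/519415 D=4034048/2474953 F=1028608/335439] → run D
t=8: vr[B=1147392/519415 D=4846080/2474953 F=1028608/335439] → run D
t=9: vr[B=1147392/519415 D=5658112/2474953 F=1028608/335439] → run B
t=10: vr[D=5658112/2474953 F=1028608/335439] → run D
t=11: vr[D=6470144/2474953 F=1028608/335439] → run D
t=12: vr[F=1028608/335439] → run F
t=13: vr[F=1840640/335439] → run F
t=14: vr[F=884224/111813] → run F
t=15: vr[F=3464704/335439] → run F
t=16: vr[F=4276736/335439] → run F
t=17: vr[F=1696256/111813] → run F
t=18: (idle)
t=19: (idle)

running at tick 11 = D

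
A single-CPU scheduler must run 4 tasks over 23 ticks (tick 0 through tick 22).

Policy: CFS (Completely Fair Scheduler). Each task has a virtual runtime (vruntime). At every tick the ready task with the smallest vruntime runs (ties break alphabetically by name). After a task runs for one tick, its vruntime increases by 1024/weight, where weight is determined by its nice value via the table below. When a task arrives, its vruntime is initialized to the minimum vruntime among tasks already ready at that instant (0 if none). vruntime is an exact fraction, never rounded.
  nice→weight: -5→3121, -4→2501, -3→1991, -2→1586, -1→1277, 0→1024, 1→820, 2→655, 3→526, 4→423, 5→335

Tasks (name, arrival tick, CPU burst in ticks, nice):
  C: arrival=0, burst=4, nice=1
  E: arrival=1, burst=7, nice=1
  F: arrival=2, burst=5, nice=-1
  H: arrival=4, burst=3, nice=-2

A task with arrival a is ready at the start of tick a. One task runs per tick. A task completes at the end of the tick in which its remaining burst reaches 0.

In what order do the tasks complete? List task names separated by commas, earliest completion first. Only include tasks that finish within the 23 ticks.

completion order = H, C, F, E

t=0: vr[C=0] → run C
t=1: vr[C=256/205 E=256/205] → run C
t=2: vr[C=512/205 E=256/205 F=256/205] → run E
t=3: vr[C=512/205 E=512/205 F=256/205] → run F
t=4: vr[C=512/205 E=512/205 F=536832/261785 H=536832/261785] → run F
t=5: vr[C=512/205 E=512/205 F=746752/261785 H=536832/261785] → run H
t=6: vr[C=512/205 E=512/205 F=746752/261785 H=559741696/207595505] → run C
t=7: vr[C=768/205 E=512/205 F=746752/261785 H=559741696/207595505] → run E
t=8: vr[C=768/205 E=768/205 F=746752/261785 H=559741696/207595505] → run H
t=9: vr[C=768/205 E=768/205 F=746752/261785 H=693775616/207595505] → run F
t=10: vr[C=768/205 E=768/205 F=956672/261785 H=693775616/207595505] → run H
t=11: vr[C=768/205 E=768/205 F=956672/261785] → run F
t=12: vr[C=768/205 E=768/205 F=1166592/261785] → run C
t=13: vr[E=768/205 F=1166592/261785] → run E
t=14: vr[E=1024/205 F=1166592/261785] → run F
t=15: vr[E=1024/205] → run E
t=16: vr[E=256/41] → run E
t=17: vr[E=1536/205] → run E
t=18: vr[E=1792/205] → run E
t=19: (idle)
t=20: (idle)
t=21: (idle)
t=22: (idle)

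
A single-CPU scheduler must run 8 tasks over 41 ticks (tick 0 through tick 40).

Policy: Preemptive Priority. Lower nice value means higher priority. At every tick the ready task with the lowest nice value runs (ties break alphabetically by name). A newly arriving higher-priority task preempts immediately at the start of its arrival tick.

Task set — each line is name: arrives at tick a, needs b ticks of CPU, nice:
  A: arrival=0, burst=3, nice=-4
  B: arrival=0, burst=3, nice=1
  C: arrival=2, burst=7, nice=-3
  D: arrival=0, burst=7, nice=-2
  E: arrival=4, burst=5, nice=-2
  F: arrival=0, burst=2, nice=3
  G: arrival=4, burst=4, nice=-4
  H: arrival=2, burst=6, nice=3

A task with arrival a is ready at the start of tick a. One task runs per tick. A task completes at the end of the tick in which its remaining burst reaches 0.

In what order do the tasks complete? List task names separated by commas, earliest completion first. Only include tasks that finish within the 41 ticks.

t=0: ready={A,B,D,F} → run A
t=1: ready={A,B,D,F} → run A
t=2: ready={A,B,C,D,F,H} → run A
t=3: ready={B,C,D,F,H} → run C
t=4: ready={B,C,D,E,F,G,H} → run G
t=5: ready={B,C,D,E,F,G,H} → run G
t=6: ready={B,C,D,E,F,G,H} → run G
t=7: ready={B,C,D,E,F,G,H} → run G
t=8: ready={B,C,D,E,F,H} → run C
t=9: ready={B,C,D,E,F,H} → run C
t=10: ready={B,C,D,E,F,H} → run C
t=11: ready={B,C,D,E,F,H} → run C
t=12: ready={B,C,D,E,F,H} → run C
t=13: ready={B,C,D,E,F,H} → run C
t=14: ready={B,D,E,F,H} → run D
t=15: ready={B,D,E,F,H} → run D
t=16: ready={B,D,E,F,H} → run D
t=17: ready={B,D,E,F,H} → run D
t=18: ready={B,D,E,F,H} → run D
t=19: ready={B,D,E,F,H} → run D
t=20: ready={B,D,E,F,H} → run D
t=21: ready={B,E,F,H} → run E
t=22: ready={B,E,F,H} → run E
t=23: ready={B,E,F,H} → run E
t=24: ready={B,E,F,H} → run E
t=25: ready={B,E,F,H} → run E
t=26: ready={B,F,H} → run B
t=27: ready={B,F,H} → run B
t=28: ready={B,F,H} → run B
t=29: ready={F,H} → run F
t=30: ready={F,H} → run F
t=31: ready={H} → run H
t=32: ready={H} → run H
t=33: ready={H} → run H
t=34: ready={H} → run H
t=35: ready={H} → run H
t=36: ready={H} → run H
t=37: (idle)
t=38: (idle)
t=39: (idle)
t=40: (idle)

completion order = A, G, C, D, E, B, F, H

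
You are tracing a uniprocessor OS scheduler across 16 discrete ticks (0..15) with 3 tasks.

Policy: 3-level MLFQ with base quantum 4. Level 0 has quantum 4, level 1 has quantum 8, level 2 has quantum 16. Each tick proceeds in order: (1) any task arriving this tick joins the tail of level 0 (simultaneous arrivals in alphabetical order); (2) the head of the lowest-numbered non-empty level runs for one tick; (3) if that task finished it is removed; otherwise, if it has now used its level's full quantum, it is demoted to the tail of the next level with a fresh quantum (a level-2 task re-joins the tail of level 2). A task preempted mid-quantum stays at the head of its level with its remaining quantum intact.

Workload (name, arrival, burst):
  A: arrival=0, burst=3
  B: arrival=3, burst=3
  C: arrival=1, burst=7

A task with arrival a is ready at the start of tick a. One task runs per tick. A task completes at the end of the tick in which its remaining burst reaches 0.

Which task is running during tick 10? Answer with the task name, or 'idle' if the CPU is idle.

running at tick 10 = C

t=0: L0/L1/L2 = A/-/- → run A
t=1: L0/L1/L2 = AC/-/- → run A
t=2: L0/L1/L2 = AC/-/- → run A
t=3: L0/L1/L2 = CB/-/- → run C
t=4: L0/L1/L2 = CB/-/- → run C
t=5: L0/L1/L2 = CB/-/- → run C
t=6: L0/L1/L2 = CB/-/- → run C
t=7: L0/L1/L2 = B/C/- → run B
t=8: L0/L1/L2 = B/C/- → run B
t=9: L0/L1/L2 = B/C/- → run B
t=10: L0/L1/L2 = -/C/- → run C
t=11: L0/L1/L2 = -/C/- → run C
t=12: L0/L1/L2 = -/C/- → run C
t=13: (idle)
t=14: (idle)
t=15: (idle)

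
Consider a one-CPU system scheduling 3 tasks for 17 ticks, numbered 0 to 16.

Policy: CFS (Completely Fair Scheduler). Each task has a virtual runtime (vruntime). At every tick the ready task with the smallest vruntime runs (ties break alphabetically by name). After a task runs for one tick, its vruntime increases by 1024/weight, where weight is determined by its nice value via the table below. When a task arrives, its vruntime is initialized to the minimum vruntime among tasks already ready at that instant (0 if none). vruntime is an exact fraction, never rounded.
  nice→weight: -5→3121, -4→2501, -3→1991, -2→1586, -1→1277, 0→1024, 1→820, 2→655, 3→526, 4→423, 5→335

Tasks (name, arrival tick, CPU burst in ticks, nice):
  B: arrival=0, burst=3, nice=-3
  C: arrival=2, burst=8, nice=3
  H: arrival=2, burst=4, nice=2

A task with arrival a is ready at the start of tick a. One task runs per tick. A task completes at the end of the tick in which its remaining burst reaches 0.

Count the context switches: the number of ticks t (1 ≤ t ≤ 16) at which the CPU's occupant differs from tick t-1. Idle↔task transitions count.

context switches = 8

t=0: vr[B=0] → run B
t=1: vr[B=1024/1991] → run B
t=2: vr[B=2048/1991 C=2048/1991 H=2048/1991] → run B
t=3: vr[C=2048/1991 H=2048/1991] → run C
t=4: vr[C=1558016/523633 H=2048/1991] → run H
t=5: vr[C=1558016/523633 H=3380224/1304105] → run H
t=6: vr[C=1558016/523633 H=5419008/1304105] → run C
t=7: vr[C=2577408/523633 H=5419008/1304105] → run H
t=8: vr[C=2577408/523633 H=7457792/1304105] → run C
t=9: vr[C=3596800/523633 H=7457792/1304105] → run H
t=10: vr[C=3596800/523633] → run C
t=11: vr[C=4616192/523633] → run C
t=12: vr[C=5635584/523633] → run C
t=13: vr[C=6654976/523633] → run C
t=14: vr[C=7674368/523633] → run C
t=15: (idle)
t=16: (idle)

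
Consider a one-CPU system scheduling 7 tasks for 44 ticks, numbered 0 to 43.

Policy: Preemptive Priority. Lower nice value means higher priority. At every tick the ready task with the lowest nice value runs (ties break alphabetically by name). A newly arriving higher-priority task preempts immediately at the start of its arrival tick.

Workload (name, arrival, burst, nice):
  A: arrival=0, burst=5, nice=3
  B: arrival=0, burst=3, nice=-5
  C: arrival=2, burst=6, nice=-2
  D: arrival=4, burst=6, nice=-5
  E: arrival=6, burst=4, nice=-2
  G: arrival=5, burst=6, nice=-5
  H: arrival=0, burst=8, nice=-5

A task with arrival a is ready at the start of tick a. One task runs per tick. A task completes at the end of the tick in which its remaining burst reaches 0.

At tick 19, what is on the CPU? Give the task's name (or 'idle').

t=0: ready={A,B,H} → run B
t=1: ready={A,B,H} → run B
t=2: ready={A,B,C,H} → run B
t=3: ready={A,C,H} → run H
t=4: ready={A,C,D,H} → run D
t=5: ready={A,C,D,G,H} → run D
t=6: ready={A,C,D,E,G,H} → run D
t=7: ready={A,C,D,E,G,H} → run D
t=8: ready={A,C,D,E,G,H} → run D
t=9: ready={A,C,D,E,G,H} → run D
t=10: ready={A,C,E,G,H} → run G
t=11: ready={A,C,E,G,H} → run G
t=12: ready={A,C,E,G,H} → run G
t=13: ready={A,C,E,G,H} → run G
t=14: ready={A,C,E,G,H} → run G
t=15: ready={A,C,E,G,H} → run G
t=16: ready={A,C,E,H} → run H
t=17: ready={A,C,E,H} → run H
t=18: ready={A,C,E,H} → run H
t=19: ready={A,C,E,H} → run H
t=20: ready={A,C,E,H} → run H
t=21: ready={A,C,E,H} → run H
t=22: ready={A,C,E,H} → run H
t=23: ready={A,C,E} → run C
t=24: ready={A,C,E} → run C
t=25: ready={A,C,E} → run C
t=26: ready={A,C,E} → run C
t=27: ready={A,C,E} → run C
t=28: ready={A,C,E} → run C
t=29: ready={A,E} → run E
t=30: ready={A,E} → run E
t=31: ready={A,E} → run E
t=32: ready={A,E} → run E
t=33: ready={A} → run A
t=34: ready={A} → run A
t=35: ready={A} → run A
t=36: ready={A} → run A
t=37: ready={A} → run A
t=38: (idle)
t=39: (idle)
t=40: (idle)
t=41: (idle)
t=42: (idle)
t=43: (idle)

running at tick 19 = H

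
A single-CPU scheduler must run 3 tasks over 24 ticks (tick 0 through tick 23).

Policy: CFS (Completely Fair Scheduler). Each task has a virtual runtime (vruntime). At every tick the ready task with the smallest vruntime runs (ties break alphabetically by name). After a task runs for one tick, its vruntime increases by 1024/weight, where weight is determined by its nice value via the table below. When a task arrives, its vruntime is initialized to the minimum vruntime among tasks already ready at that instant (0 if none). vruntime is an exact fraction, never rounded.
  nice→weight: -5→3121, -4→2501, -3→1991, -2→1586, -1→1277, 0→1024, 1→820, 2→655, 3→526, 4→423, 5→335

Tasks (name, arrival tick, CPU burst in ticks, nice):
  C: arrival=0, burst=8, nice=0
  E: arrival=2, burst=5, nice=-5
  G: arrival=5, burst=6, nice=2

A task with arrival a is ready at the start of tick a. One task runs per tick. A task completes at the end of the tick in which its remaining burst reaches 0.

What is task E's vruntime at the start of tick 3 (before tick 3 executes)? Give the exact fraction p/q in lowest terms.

t=0: vr[C=0] → run C
t=1: vr[C=1] → run C
t=2: vr[C=2 E=2] → run C
t=3: vr[C=3 E=2] → run E
t=4: vr[C=3 E=7266/3121] → run E
t=5: vr[C=3 E=8290/3121 G=8290/3121] → run E
t=6: vr[C=3 E=9314/3121 G=8290/3121] → run G
t=7: vr[C=3 E=9314/3121 G=8625854/2044255] → run E
t=8: vr[C=3 E=10338/3121 G=8625854/2044255] → run C
t=9: vr[C=4 E=10338/3121 G=8625854/2044255] → run E
t=10: vr[C=4 G=8625854/2044255] → run C
t=11: vr[C=5 G=8625854/2044255] → run G
t=12: vr[C=5 G=11821758/2044255] → run C
t=13: vr[C=6 G=11821758/2044255] → run G
t=14: vr[C=6 G=15017662/2044255] → run C
t=15: vr[C=7 G=15017662/2044255] → run C
t=16: vr[G=15017662/2044255] → run G
t=17: vr[G=18213566/2044255] → run G
t=18: vr[G=4281894/408851] → run G
t=19: (idle)
t=20: (idle)
t=21: (idle)
t=22: (idle)
t=23: (idle)

vruntime(E, start of tick 3) = 2/1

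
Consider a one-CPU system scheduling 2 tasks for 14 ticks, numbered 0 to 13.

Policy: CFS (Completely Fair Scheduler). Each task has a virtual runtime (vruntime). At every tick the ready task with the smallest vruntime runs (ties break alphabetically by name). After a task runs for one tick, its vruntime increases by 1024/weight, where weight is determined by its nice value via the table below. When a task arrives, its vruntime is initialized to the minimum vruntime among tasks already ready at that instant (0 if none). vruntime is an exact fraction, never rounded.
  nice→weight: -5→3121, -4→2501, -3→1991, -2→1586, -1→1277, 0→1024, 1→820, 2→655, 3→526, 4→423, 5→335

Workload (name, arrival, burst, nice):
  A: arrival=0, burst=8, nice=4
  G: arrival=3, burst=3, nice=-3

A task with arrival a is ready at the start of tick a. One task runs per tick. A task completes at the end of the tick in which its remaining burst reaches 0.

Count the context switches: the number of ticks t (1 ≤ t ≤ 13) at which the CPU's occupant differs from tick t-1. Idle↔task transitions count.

t=0: vr[A=0] → run A
t=1: vr[A=1024/423] → run A
t=2: vr[A=2048/423] → run A
t=3: vr[A=1024/141 G=1024/141] → run A
t=4: vr[A=4096/423 G=1024/141] → run G
t=5: vr[A=4096/423 G=2183168/280731] → run G
t=6: vr[A=4096/423 G=2327552/280731] → run G
t=7: vr[A=4096/423] → run A
t=8: vr[A=5120/423] → run A
t=9: vr[A=2048/141] → run A
t=10: vr[A=7168/423] → run A
t=11: (idle)
t=12: (idle)
t=13: (idle)

context switches = 3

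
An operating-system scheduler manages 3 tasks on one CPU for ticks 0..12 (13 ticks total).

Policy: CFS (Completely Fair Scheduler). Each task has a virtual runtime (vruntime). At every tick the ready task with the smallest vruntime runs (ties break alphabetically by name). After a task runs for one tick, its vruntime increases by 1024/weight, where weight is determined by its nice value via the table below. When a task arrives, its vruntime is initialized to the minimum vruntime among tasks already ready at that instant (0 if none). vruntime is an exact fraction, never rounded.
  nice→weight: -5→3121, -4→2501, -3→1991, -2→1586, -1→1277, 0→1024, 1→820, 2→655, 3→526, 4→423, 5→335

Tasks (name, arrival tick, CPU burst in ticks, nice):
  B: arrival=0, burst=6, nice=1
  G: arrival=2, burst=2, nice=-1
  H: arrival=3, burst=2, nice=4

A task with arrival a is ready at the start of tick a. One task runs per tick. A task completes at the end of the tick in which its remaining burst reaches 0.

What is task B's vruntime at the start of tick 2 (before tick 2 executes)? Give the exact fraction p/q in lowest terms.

t=0: vr[B=0] → run B
t=1: vr[B=256/205] → run B
t=2: vr[B=512/205 G=512/205] → run B
t=3: vr[B=768/205 G=512/205 H=512/205] → run G
t=4: vr[B=768/205 G=863744/261785 H=512/205] → run H
t=5: vr[B=768/205 G=863744/261785 H=426496/86715] → run G
t=6: vr[B=768/205 H=426496/86715] → run B
t=7: vr[B=1024/205 H=426496/86715] → run H
t=8: vr[B=1024/205] → run B
t=9: vr[B=256/41] → run B
t=10: (idle)
t=11: (idle)
t=12: (idle)

vruntime(B, start of tick 2) = 512/205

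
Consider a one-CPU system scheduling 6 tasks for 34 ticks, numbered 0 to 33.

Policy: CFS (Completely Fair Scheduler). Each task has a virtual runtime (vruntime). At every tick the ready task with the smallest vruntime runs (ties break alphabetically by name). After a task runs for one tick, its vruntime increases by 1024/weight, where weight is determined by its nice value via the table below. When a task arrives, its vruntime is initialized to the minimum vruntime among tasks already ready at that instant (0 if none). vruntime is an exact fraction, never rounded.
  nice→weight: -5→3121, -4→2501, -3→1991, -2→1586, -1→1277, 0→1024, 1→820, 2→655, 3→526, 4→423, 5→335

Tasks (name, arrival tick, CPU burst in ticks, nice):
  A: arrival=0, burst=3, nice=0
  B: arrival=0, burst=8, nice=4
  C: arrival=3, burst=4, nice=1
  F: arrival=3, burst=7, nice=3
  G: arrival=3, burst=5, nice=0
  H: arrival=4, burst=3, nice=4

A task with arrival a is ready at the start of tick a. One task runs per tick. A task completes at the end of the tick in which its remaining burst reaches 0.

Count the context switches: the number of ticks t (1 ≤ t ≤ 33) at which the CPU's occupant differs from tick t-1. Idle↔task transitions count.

context switches = 27

t=0: vr[A=0 B=0] → run A
t=1: vr[A=1 B=0] → run B
t=2: vr[A=1 B=1024/423] → run A
t=3: vr[A=2 B=1024/423 C=2 F=2 G=2] → run A
t=4: vr[B=1024/423 C=2 F=2 G=2 H=2] → run C
t=5: vr[B=1024/423 C=666/205 F=2 G=2 H=2] → run F
t=6: vr[B=1024/423 C=666/205 F=1038/263 G=2 H=2] → run G
t=7: vr[B=1024/423 C=666/205 F=1038/263 G=3 H=2] → run H
t=8: vr[B=1024/423 C=666/205 F=1038/263 G=3 H=1870/423] → run B
t=9: vr[B=2048/423 C=666/205 F=1038/263 G=3 H=1870/423] → run G
t=10: vr[B=2048/423 C=666/205 F=1038/263 G=4 H=1870/423] → run C
t=11: vr[B=2048/423 C=922/205 F=1038/263 G=4 H=1870/423] → run F
t=12: vr[B=2048/423 C=922/205 F=1550/263 G=4 H=1870/423] → run G
t=13: vr[B=2048/423 C=922/205 F=1550/263 G=5 H=1870/423] → run H
t=14: vr[B=2048/423 C=922/205 F=1550/263 G=5 H=2894/423] → run C
t=15: vr[B=2048/423 C=1178/205 F=1550/263 G=5 H=2894/423] → run B
t=16: vr[B=1024/141 C=1178/205 F=1550/263 G=5 H=2894/423] → run G
t=17: vr[B=1024/141 C=1178/205 F=1550/263 G=6 H=2894/423] → run C
t=18: vr[B=1024/141 F=1550/263 G=6 H=2894/423] → run F
t=19: vr[B=1024/141 F=2062/263 G=6 H=2894/423] → run G
t=20: vr[B=1024/141 F=2062/263 H=2894/423] → run H
t=21: vr[B=1024/141 F=2062/263] → run B
t=22: vr[B=4096/423 F=2062/263] → run F
t=23: vr[B=4096/423 F=2574/263] → run B
t=24: vr[B=5120/423 F=2574/263] → run F
t=25: vr[B=5120/423 F=3086/263] → run F
t=26: vr[B=5120/423 F=3598/263] → run B
t=27: vr[B=2048/141 F=3598/263] → run F
t=28: vr[B=2048/141] → run B
t=29: vr[B=7168/423] → run B
t=30: (idle)
t=31: (idle)
t=32: (idle)
t=33: (idle)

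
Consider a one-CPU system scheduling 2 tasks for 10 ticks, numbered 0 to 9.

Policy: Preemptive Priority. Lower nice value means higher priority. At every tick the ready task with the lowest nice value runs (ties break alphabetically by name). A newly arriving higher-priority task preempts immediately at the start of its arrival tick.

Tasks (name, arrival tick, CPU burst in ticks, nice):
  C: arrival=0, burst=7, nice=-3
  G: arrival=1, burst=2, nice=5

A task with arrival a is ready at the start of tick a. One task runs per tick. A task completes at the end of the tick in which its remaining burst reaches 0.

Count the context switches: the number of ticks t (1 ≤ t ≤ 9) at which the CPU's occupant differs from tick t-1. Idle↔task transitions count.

t=0: ready={C} → run C
t=1: ready={C,G} → run C
t=2: ready={C,G} → run C
t=3: ready={C,G} → run C
t=4: ready={C,G} → run C
t=5: ready={C,G} → run C
t=6: ready={C,G} → run C
t=7: ready={G} → run G
t=8: ready={G} → run G
t=9: (idle)

context switches = 2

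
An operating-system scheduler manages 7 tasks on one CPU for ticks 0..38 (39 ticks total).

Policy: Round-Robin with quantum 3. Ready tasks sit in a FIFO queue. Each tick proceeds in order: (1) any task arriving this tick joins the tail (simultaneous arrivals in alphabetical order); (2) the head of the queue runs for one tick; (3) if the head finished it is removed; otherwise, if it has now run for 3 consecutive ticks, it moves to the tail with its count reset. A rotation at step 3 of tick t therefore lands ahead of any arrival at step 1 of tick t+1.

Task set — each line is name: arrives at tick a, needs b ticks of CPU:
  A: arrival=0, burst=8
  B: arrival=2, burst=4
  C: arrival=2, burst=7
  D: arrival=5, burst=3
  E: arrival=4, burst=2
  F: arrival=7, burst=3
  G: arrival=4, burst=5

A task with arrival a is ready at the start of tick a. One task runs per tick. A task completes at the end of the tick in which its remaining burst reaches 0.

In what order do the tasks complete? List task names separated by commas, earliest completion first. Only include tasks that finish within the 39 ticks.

t=0: queue=[A] q_used=0 → run A
t=1: queue=[A] q_used=1 → run A
t=2: queue=[A,B,C] q_used=2 → run A
t=3: queue=[B,C,A] q_used=0 → run B
t=4: queue=[B,C,A,E,G] q_used=1 → run B
t=5: queue=[B,C,A,E,G,D] q_used=2 → run B
t=6: queue=[C,A,E,G,D,B] q_used=0 → run C
t=7: queue=[C,A,E,G,D,B,F] q_used=1 → run C
t=8: queue=[C,A,E,G,D,B,F] q_used=2 → run C
t=9: queue=[A,E,G,D,B,F,C] q_used=0 → run A
t=10: queue=[A,E,G,D,B,F,C] q_used=1 → run A
t=11: queue=[A,E,G,D,B,F,C] q_used=2 → run A
t=12: queue=[E,G,D,B,F,C,A] q_used=0 → run E
t=13: queue=[E,G,D,B,F,C,A] q_used=1 → run E
t=14: queue=[G,D,B,F,C,A] q_used=0 → run G
t=15: queue=[G,D,B,F,C,A] q_used=1 → run G
t=16: queue=[G,D,B,F,C,A] q_used=2 → run G
t=17: queue=[D,B,F,C,A,G] q_used=0 → run D
t=18: queue=[D,B,F,C,A,G] q_used=1 → run D
t=19: queue=[D,B,F,C,A,G] q_used=2 → run D
t=20: queue=[B,F,C,A,G] q_used=0 → run B
t=21: queue=[F,C,A,G] q_used=0 → run F
t=22: queue=[F,C,A,G] q_used=1 → run F
t=23: queue=[F,C,A,G] q_used=2 → run F
t=24: queue=[C,A,G] q_used=0 → run C
t=25: queue=[C,A,G] q_used=1 → run C
t=26: queue=[C,A,G] q_used=2 → run C
t=27: queue=[A,G,C] q_used=0 → run A
t=28: queue=[A,G,C] q_used=1 → run A
t=29: queue=[G,C] q_used=0 → run G
t=30: queue=[G,C] q_used=1 → run G
t=31: queue=[C] q_used=0 → run C
t=32: (idle)
t=33: (idle)
t=34: (idle)
t=35: (idle)
t=36: (idle)
t=37: (idle)
t=38: (idle)

completion order = E, D, B, F, A, G, C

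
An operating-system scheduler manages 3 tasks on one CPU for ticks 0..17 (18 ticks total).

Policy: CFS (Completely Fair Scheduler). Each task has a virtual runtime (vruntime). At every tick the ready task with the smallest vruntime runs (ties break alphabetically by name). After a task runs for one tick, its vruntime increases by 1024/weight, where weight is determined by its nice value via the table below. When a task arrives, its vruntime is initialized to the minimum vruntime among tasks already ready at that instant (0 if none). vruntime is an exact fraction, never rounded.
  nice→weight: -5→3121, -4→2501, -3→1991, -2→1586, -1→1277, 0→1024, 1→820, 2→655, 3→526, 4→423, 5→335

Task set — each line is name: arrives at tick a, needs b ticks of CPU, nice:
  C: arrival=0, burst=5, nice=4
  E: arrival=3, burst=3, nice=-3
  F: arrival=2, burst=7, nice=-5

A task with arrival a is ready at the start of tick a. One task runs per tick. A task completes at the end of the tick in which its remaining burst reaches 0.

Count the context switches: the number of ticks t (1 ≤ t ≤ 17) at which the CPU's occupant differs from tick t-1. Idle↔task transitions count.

context switches = 8

t=0: vr[C=0] → run C
t=1: vr[C=1024/423] → run C
t=2: vr[C=2048/423 F=2048/423] → run C
t=3: vr[C=1024/141 E=2048/423 F=2048/423] → run E
t=4: vr[C=1024/141 E=4510720/842193 F=2048/423] → run F
t=5: vr[C=1024/141 E=4510720/842193 F=6824960/1320183] → run F
t=6: vr[C=1024/141 E=4510720/842193 F=7258112/1320183] → run E
t=7: vr[C=1024/141 E=4943872/842193 F=7258112/1320183] → run F
t=8: vr[C=1024/141 E=4943872/842193 F=7691264/1320183] → run F
t=9: vr[C=1024/141 E=4943872/842193 F=8124416/1320183] → run E
t=10: vr[C=1024/141 F=8124416/1320183] → run F
t=11: vr[C=1024/141 F=8557568/1320183] → run F
t=12: vr[C=1024/141 F=8990720/1320183] → run F
t=13: vr[C=1024/141] → run C
t=14: vr[C=4096/423] → run C
t=15: (idle)
t=16: (idle)
t=17: (idle)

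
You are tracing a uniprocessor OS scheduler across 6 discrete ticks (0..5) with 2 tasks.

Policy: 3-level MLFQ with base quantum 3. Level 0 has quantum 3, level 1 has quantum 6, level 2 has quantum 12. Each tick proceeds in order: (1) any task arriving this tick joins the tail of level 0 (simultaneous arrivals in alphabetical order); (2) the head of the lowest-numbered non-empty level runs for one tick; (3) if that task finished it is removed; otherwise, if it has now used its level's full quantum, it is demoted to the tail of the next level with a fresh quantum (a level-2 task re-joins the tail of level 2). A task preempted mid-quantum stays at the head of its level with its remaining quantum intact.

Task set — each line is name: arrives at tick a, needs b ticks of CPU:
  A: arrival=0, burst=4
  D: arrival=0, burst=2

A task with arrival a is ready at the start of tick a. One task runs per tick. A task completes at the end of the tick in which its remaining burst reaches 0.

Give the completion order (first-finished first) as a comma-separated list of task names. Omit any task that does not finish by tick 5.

completion order = D, A

t=0: L0/L1/L2 = AD/-/- → run A
t=1: L0/L1/L2 = AD/-/- → run A
t=2: L0/L1/L2 = AD/-/- → run A
t=3: L0/L1/L2 = D/A/- → run D
t=4: L0/L1/L2 = D/A/- → run D
t=5: L0/L1/L2 = -/A/- → run A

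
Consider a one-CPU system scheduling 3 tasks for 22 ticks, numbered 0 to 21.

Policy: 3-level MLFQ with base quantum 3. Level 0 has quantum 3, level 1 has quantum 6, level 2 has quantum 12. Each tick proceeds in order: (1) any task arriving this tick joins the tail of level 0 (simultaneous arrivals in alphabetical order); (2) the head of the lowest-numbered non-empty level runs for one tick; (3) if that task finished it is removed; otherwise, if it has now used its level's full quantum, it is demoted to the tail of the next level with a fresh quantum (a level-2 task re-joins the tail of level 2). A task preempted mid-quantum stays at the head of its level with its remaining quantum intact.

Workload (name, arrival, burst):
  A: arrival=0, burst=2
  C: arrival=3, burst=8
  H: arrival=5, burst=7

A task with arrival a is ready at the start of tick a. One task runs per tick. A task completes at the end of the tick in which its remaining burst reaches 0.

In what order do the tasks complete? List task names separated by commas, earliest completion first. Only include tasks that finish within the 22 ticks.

completion order = A, C, H

t=0: L0/L1/L2 = A/-/- → run A
t=1: L0/L1/L2 = A/-/- → run A
t=2: (idle)
t=3: L0/L1/L2 = C/-/- → run C
t=4: L0/L1/L2 = C/-/- → run C
t=5: L0/L1/L2 = CH/-/- → run C
t=6: L0/L1/L2 = H/C/- → run H
t=7: L0/L1/L2 = H/C/- → run H
t=8: L0/L1/L2 = H/C/- → run H
t=9: L0/L1/L2 = -/CH/- → run C
t=10: L0/L1/L2 = -/CH/- → run C
t=11: L0/L1/L2 = -/CH/- → run C
t=12: L0/L1/L2 = -/CH/- → run C
t=13: L0/L1/L2 = -/CH/- → run C
t=14: L0/L1/L2 = -/H/- → run H
t=15: L0/L1/L2 = -/H/- → run H
t=16: L0/L1/L2 = -/H/- → run H
t=17: L0/L1/L2 = -/H/- → run H
t=18: (idle)
t=19: (idle)
t=20: (idle)
t=21: (idle)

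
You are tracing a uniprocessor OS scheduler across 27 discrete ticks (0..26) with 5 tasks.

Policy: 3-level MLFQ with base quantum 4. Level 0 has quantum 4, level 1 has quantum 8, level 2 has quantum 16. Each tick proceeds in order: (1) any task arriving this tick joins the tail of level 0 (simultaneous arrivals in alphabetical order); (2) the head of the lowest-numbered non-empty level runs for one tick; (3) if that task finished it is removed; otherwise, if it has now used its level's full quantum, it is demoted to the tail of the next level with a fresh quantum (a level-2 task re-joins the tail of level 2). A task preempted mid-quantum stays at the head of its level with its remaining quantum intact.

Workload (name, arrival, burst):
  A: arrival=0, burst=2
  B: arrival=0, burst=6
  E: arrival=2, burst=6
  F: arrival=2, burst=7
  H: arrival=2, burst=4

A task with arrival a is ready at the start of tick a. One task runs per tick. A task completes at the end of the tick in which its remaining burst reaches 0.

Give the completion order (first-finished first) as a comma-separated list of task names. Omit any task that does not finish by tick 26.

completion order = A, H, B, E, F

t=0: L0/L1/L2 = AB/-/- → run A
t=1: L0/L1/L2 = AB/-/- → run A
t=2: L0/L1/L2 = BEFH/-/- → run B
t=3: L0/L1/L2 = BEFH/-/- → run B
t=4: L0/L1/L2 = BEFH/-/- → run B
t=5: L0/L1/L2 = BEFH/-/- → run B
t=6: L0/L1/L2 = EFH/B/- → run E
t=7: L0/L1/L2 = EFH/B/- → run E
t=8: L0/L1/L2 = EFH/B/- → run E
t=9: L0/L1/L2 = EFH/B/- → run E
t=10: L0/L1/L2 = FH/BE/- → run F
t=11: L0/L1/L2 = FH/BE/- → run F
t=12: L0/L1/L2 = FH/BE/- → run F
t=13: L0/L1/L2 = FH/BE/- → run F
t=14: L0/L1/L2 = H/BEF/- → run H
t=15: L0/L1/L2 = H/BEF/- → run H
t=16: L0/L1/L2 = H/BEF/- → run H
t=17: L0/L1/L2 = H/BEF/- → run H
t=18: L0/L1/L2 = -/BEF/- → run B
t=19: L0/L1/L2 = -/BEF/- → run B
t=20: L0/L1/L2 = -/EF/- → run E
t=21: L0/L1/L2 = -/EF/- → run E
t=22: L0/L1/L2 = -/F/- → run F
t=23: L0/L1/L2 = -/F/- → run F
t=24: L0/L1/L2 = -/F/- → run F
t=25: (idle)
t=26: (idle)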